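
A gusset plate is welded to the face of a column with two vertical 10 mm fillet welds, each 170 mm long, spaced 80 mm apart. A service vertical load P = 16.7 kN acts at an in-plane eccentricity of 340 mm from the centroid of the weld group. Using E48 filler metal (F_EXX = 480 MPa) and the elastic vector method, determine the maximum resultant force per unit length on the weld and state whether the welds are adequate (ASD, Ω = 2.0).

f_max ≈ 415 N/mm; adequate

Total weld length L_w = 340 mm. Treat welds as unit-width lines.
Polar moment about centroid: J = 2[d³/12 + d(b/2)²] = 2[170³/12 + 170×40²] = 1363000 mm³.
Direct shear f_v = P/L_w = 16.7×10³ / 340 = 49.12 N/mm (vertical).
Torsion M = P·e = 16.7×10³ × 340 = 5678000 N·mm.
Critical point at (x, y) = (40, 85) from centroid. f_tx = M·y/J = 354.1 N/mm; f_ty = M·x/J = 166.7 N/mm.
Resultant f_max = √[f_tx² + (f_v + f_ty)²] = √[354.1² + (49.12 + 166.7)²] = 414.7 N/mm.
Capacity per unit length: r_n/Ω = (1/2.0) × 0.6 × 480 × (0.707 × 10) = 1018 N/mm.
414.7 ≤ 1018 → adequate.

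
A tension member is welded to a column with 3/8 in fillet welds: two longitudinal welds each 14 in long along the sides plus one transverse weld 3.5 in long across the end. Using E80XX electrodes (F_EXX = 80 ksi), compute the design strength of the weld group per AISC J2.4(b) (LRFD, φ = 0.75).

t_e = 0.707 × 0.375 = 0.2651 in.
R_nwl = 0.6 × 80 × 0.2651 × 28 = 356.3 kips (longitudinal, 2 welds).
R_nwt = 0.6 × 80 × 0.2651 × 3.5 = 44.54 kips (transverse, base value).
(i) R_nwl + R_nwt = 400.9 kips; (ii) 0.85 R_nwl + 1.5 R_nwt = 369.7 kips.
R_n = max = 400.9 kips [governs: (i)]; φR_n = 300.7 kips.

φR_n ≈ 301 kips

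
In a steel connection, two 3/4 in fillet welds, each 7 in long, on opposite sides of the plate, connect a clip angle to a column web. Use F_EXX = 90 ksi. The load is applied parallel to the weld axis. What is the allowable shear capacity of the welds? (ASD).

Effective throat t_e = 0.707 × 0.75 = 0.5302 in.
Total length L = 14 in; A_we = 0.5302 × 14 = 7.423 in².
F_nw = 0.6 F_EXX = 0.6 × 90 = 54 ksi.
R_n = 54 × 7.423 = 400.9 kips; R_n/Ω = 400.9/2.0 = 200.4 kips.

R_n/Ω ≈ 200 kips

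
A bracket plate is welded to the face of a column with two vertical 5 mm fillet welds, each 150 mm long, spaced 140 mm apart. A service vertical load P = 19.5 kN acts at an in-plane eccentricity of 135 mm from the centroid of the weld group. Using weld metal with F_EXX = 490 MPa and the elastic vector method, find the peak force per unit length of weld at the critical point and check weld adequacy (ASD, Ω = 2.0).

Total weld length L_w = 300 mm. Treat welds as unit-width lines.
Polar moment about centroid: J = 2[d³/12 + d(b/2)²] = 2[150³/12 + 150×70²] = 2032000 mm³.
Direct shear f_v = P/L_w = 19.5×10³ / 300 = 65 N/mm (vertical).
Torsion M = P·e = 19.5×10³ × 135 = 2632500 N·mm.
Critical point at (x, y) = (70, 75) from centroid. f_tx = M·y/J = 97.14 N/mm; f_ty = M·x/J = 90.66 N/mm.
Resultant f_max = √[f_tx² + (f_v + f_ty)²] = √[97.14² + (65 + 90.66)²] = 183.5 N/mm.
Capacity per unit length: r_n/Ω = (1/2.0) × 0.6 × 490 × (0.707 × 5) = 519.6 N/mm.
183.5 ≤ 519.6 → adequate.

f_max ≈ 183 N/mm; adequate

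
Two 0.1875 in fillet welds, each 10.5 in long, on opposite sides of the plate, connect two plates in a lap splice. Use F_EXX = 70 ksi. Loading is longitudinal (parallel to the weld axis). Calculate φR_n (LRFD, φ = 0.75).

Effective throat t_e = 0.707 × 0.1875 = 0.1326 in.
Total length L = 21 in; A_we = 0.1326 × 21 = 2.784 in².
F_nw = 0.6 F_EXX = 0.6 × 70 = 42 ksi.
φR_n = 0.75 × 42 × 2.784 = 87.69 kips.

φR_n ≈ 87.7 kips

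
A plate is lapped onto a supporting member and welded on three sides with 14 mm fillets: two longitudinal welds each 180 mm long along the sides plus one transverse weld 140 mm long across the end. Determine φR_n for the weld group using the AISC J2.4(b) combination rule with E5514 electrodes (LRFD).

φR_n ≈ 1260 kN

E55XX → F_EXX = 550 MPa.
t_e = 0.707 × 14 = 9.898 mm.
R_nwl = 0.6 × 550 × 9.898 × 360 × 10⁻³ = 1176 kN (longitudinal, 2 welds).
R_nwt = 0.6 × 550 × 9.898 × 140 × 10⁻³ = 457.3 kN (transverse, base value).
(i) R_nwl + R_nwt = 1633 kN; (ii) 0.85 R_nwl + 1.5 R_nwt = 1685 kN.
R_n = max = 1685 kN [governs: (ii)]; φR_n = 1264 kN.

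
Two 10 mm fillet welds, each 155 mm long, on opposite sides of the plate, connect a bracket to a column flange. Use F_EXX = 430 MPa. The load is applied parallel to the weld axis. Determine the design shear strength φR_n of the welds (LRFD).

Effective throat t_e = 0.707 × 10 = 7.07 mm.
Total length L = 310 mm; A_we = 7.07 × 310 = 2192 mm².
F_nw = 0.6 F_EXX = 0.6 × 430 = 258 MPa.
φR_n = 0.75 × 258 × 2192 × 10⁻³ = 424.1 kN.

φR_n ≈ 424 kN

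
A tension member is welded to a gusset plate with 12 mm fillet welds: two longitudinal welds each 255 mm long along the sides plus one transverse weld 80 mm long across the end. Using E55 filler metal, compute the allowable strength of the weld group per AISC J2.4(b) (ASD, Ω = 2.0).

E55XX → F_EXX = 550 MPa.
t_e = 0.707 × 12 = 8.484 mm.
R_nwl = 0.6 × 550 × 8.484 × 510 × 10⁻³ = 1428 kN (longitudinal, 2 welds).
R_nwt = 0.6 × 550 × 8.484 × 80 × 10⁻³ = 224 kN (transverse, base value).
(i) R_nwl + R_nwt = 1652 kN; (ii) 0.85 R_nwl + 1.5 R_nwt = 1550 kN.
R_n = max = 1652 kN [governs: (i)]; R_n/Ω = 825.9 kN.

R_n/Ω ≈ 826 kN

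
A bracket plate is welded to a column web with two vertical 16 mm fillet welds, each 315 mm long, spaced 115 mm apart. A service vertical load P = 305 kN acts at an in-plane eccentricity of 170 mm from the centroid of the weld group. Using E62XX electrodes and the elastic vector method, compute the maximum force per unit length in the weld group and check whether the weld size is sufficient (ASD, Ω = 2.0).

f_max ≈ 1430 N/mm; adequate

E62XX → F_EXX = 620 MPa.
Total weld length L_w = 630 mm. Treat welds as unit-width lines.
Polar moment about centroid: J = 2[d³/12 + d(b/2)²] = 2[315³/12 + 315×57.5²] = 7292000 mm³.
Direct shear f_v = P/L_w = 305×10³ / 630 = 484.1 N/mm (vertical).
Torsion M = P·e = 305×10³ × 170 = 51850000 N·mm.
Critical point at (x, y) = (57.5, 157.5) from centroid. f_tx = M·y/J = 1120 N/mm; f_ty = M·x/J = 408.8 N/mm.
Resultant f_max = √[f_tx² + (f_v + f_ty)²] = √[1120² + (484.1 + 408.8)²] = 1432 N/mm.
Capacity per unit length: r_n/Ω = (1/2.0) × 0.6 × 620 × (0.707 × 16) = 2104 N/mm.
1432 ≤ 2104 → adequate.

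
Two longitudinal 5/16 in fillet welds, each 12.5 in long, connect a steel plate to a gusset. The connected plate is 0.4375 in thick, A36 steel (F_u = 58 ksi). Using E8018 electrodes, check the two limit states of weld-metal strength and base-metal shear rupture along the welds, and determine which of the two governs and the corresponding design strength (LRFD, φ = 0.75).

φR_n ≈ 199 kips (weld metal governs)

E80XX → F_EXX = 80 ksi.
t_e = 0.707 × 0.3125 = 0.2209 in; L = 25 in.
Weld metal: φR_n = 0.75 × 0.6 × 80 × 0.2209 × 25 = 198.8 kips.
Base metal (shear rupture): φR_n = 0.75 × 0.6 × 58 × 0.4375 × 25 = 285.5 kips.
Governing: weld metal.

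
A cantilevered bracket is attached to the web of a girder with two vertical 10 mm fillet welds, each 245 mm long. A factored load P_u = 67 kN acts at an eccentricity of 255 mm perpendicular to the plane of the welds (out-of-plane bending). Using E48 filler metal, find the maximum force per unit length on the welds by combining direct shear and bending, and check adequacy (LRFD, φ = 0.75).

f_max ≈ 865 N/mm; adequate

E48XX → F_EXX = 480 MPa.
L_w = 2 × 245 = 490 mm; section modulus (unit throat) S = 2 × L²/6 = 20010 mm².
Direct shear f_v = P/L_w = 67×10³/490 = 136.7 N/mm.
Moment M = P × e = 67×10³ × 255 = 17085000 N·mm; bending f_b = M/S = 853.9 N/mm.
f_max = √(f_v² + f_b²) = √(136.7² + 853.9²) = 864.8 N/mm.
φr_n = 0.75 × 0.6 × 480 × (0.707 × 10) = 1527 N/mm → adequate.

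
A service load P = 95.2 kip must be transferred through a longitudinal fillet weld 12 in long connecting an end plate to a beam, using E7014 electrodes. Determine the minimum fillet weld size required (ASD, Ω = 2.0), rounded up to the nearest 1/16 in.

E70XX → F_EXX = 70 ksi.
Total weld length L = 12 in.
Required throat t_e = P × Ω / (0.6 F_EXX × L) = 95.2 × 2.0 / (0.6 × 70 × 12) = 0.3778 in.
Required leg w = t_e / 0.707 = 0.5343 in → use 9/16 in.

w = 9/16 in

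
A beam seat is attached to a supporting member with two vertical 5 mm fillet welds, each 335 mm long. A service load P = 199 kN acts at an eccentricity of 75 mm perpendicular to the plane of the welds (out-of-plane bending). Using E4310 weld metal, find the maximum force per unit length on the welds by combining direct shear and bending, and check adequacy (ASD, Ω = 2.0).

f_max ≈ 497 N/mm; NOT adequate

E43XX → F_EXX = 430 MPa.
L_w = 2 × 335 = 670 mm; section modulus (unit throat) S = 2 × L²/6 = 37410 mm².
Direct shear f_v = P/L_w = 199×10³/670 = 297 N/mm.
Moment M = P × e = 199×10³ × 75 = 14925000 N·mm; bending f_b = M/S = 399 N/mm.
f_max = √(f_v² + f_b²) = √(297² + 399²) = 497.4 N/mm.
r_n/Ω = (1/2.0) × 0.6 × 430 × (0.707 × 5) = 456 N/mm → NOT adequate.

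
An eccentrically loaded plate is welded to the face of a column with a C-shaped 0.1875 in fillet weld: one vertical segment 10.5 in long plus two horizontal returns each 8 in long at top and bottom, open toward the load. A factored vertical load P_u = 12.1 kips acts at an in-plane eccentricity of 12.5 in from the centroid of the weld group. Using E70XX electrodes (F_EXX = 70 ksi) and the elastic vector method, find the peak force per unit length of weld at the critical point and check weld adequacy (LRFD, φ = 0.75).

f_max ≈ 1.96 kip/in; adequate

Total weld length L_w = 26.5 in. Treat welds as unit-width lines.
Centroid: x̄ = 2×8×4 / 26.5 = 2.415 in from the vertical weld.
Polar moment about centroid: J = I_x + I_y = [10.5³/12 + 2×8×5.25²] + [10.5×2.415² + 2(8³/12 + 8×1.585²)] = 724.2 in³.
Direct shear f_v = P/L_w = 12.1 / 26.5 = 0.4566 kip/in (vertical).
Torsion M = P·e = 12.1 × 12.5 = 151.25 kip·in.
Critical point at (x, y) = (5.585, 5.25) from centroid. f_tx = M·y/J = 1.096 kip/in; f_ty = M·x/J = 1.166 kip/in.
Resultant f_max = √[f_tx² + (f_v + f_ty)²] = √[1.096² + (0.4566 + 1.166)²] = 1.959 kip/in.
Capacity per unit length: φr_n = 0.75 × 0.6 × 70 × (0.707 × 0.1875) = 4.176 kip/in.
1.959 ≤ 4.176 → adequate.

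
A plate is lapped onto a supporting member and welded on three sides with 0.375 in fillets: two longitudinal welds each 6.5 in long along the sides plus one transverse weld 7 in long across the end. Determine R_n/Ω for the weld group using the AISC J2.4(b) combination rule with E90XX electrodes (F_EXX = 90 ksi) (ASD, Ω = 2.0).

t_e = 0.707 × 0.375 = 0.2651 in.
R_nwl = 0.6 × 90 × 0.2651 × 13 = 186.1 kip (longitudinal, 2 welds).
R_nwt = 0.6 × 90 × 0.2651 × 7 = 100.2 kip (transverse, base value).
(i) R_nwl + R_nwt = 286.3 kip; (ii) 0.85 R_nwl + 1.5 R_nwt = 308.5 kip.
R_n = max = 308.5 kip [governs: (ii)]; R_n/Ω = 154.3 kip.

R_n/Ω ≈ 154 kip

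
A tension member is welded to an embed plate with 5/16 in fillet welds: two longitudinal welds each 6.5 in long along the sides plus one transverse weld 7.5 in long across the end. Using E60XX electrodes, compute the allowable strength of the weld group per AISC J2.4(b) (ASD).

E60XX → F_EXX = 60 ksi.
t_e = 0.707 × 0.3125 = 0.2209 in.
R_nwl = 0.6 × 60 × 0.2209 × 13 = 103.4 kips (longitudinal, 2 welds).
R_nwt = 0.6 × 60 × 0.2209 × 7.5 = 59.65 kips (transverse, base value).
(i) R_nwl + R_nwt = 163.1 kips; (ii) 0.85 R_nwl + 1.5 R_nwt = 177.4 kips.
R_n = max = 177.4 kips [governs: (ii)]; R_n/Ω = 88.68 kips.

R_n/Ω ≈ 88.7 kips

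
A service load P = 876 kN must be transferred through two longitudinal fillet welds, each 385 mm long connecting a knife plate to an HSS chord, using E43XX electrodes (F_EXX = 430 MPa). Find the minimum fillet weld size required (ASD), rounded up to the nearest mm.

Total weld length L = 770 mm.
Required throat t_e = P × Ω / (0.6 F_EXX × L) = 876 × 2.0 / (0.6 × 430 × 770 × 10⁻³) = 8.819 mm.
Required leg w = t_e / 0.707 = 12.47 mm → use 13 mm.

w = 13 mm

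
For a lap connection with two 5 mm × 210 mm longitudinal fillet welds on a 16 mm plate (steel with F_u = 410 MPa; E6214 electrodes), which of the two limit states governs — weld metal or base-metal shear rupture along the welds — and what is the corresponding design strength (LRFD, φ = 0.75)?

E62XX → F_EXX = 620 MPa.
t_e = 0.707 × 5 = 3.535 mm; L = 420 mm.
Weld metal: φR_n = 0.75 × 0.6 × 620 × 3.535 × 420 × 10⁻³ = 414.2 kN.
Base metal (shear rupture): φR_n = 0.75 × 0.6 × 410 × 16 × 420 × 10⁻³ = 1240 kN.
Governing: weld metal.

φR_n ≈ 414 kN (weld metal governs)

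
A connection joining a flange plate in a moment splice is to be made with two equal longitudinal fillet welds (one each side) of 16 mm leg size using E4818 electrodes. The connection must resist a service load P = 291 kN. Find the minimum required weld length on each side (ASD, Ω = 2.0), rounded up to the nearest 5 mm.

E48XX → F_EXX = 480 MPa.
Throat t_e = 0.707 × 16 = 11.31 mm.
r_n/Ω = (0.6 × 480 × 11.31) / 2.0 = 1629 N/mm = 1.629 kN/mm.
L_req = P / (r_n/Ω) = 291 / 1.629 = 178.6 mm total.
Per side: 178.6 / 2 = 89.32 mm.
Round up → use L = 90 mm on each side.

L = 90 mm on each side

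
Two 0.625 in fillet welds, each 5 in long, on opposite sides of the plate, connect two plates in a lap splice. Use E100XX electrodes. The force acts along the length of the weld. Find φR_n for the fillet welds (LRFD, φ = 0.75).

φR_n ≈ 199 kip

E100XX → F_EXX = 100 ksi.
Effective throat t_e = 0.707 × 0.625 = 0.4419 in.
Total length L = 10 in; A_we = 0.4419 × 10 = 4.419 in².
F_nw = 0.6 F_EXX = 0.6 × 100 = 60 ksi.
φR_n = 0.75 × 60 × 4.419 = 198.8 kip.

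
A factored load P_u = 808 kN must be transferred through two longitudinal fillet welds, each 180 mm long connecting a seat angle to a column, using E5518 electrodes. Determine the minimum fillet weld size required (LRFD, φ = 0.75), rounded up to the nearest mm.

E55XX → F_EXX = 550 MPa.
Total weld length L = 360 mm.
Required throat t_e = P_u / (φ × 0.6 F_EXX × L) = 808 / (0.75 × 0.6 × 550 × 360 × 10⁻³) = 9.068 mm.
Required leg w = t_e / 0.707 = 12.83 mm → use 13 mm.

w = 13 mm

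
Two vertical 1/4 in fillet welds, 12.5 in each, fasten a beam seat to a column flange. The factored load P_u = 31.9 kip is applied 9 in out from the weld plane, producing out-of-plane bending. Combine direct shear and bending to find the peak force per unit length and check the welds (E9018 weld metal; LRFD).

E90XX → F_EXX = 90 ksi.
L_w = 2 × 12.5 = 25 in; section modulus (unit throat) S = 2 × L²/6 = 52.08 in².
Direct shear f_v = P/L_w = 31.9/25 = 1.276 kip/in.
Moment M = P × e = 31.9 × 9 = 287.1 kip·in; bending f_b = M/S = 5.512 kip/in.
f_max = √(f_v² + f_b²) = √(1.276² + 5.512²) = 5.658 kip/in.
φr_n = 0.75 × 0.6 × 90 × (0.707 × 0.25) = 7.158 kip/in → adequate.

f_max ≈ 5.66 kip/in; adequate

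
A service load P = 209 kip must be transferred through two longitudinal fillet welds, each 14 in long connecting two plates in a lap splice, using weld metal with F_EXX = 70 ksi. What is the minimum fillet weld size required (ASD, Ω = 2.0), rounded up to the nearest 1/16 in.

Total weld length L = 28 in.
Required throat t_e = P × Ω / (0.6 F_EXX × L) = 209 × 2.0 / (0.6 × 70 × 28) = 0.3554 in.
Required leg w = t_e / 0.707 = 0.5027 in → use 9/16 in.

w = 9/16 in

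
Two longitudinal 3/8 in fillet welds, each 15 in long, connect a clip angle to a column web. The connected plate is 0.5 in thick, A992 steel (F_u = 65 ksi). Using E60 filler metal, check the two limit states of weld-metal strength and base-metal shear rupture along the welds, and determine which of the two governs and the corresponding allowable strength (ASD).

R_n/Ω ≈ 143 kips (weld metal governs)

E60XX → F_EXX = 60 ksi.
t_e = 0.707 × 0.375 = 0.2651 in; L = 30 in.
Weld metal: R_n/Ω = (1/2.0) × 0.6 × 60 × 0.2651 × 30 = 143.2 kips.
Base metal (shear rupture): R_n/Ω = (1/2.0) × 0.6 × 65 × 0.5 × 30 = 292.5 kips.
Governing: weld metal.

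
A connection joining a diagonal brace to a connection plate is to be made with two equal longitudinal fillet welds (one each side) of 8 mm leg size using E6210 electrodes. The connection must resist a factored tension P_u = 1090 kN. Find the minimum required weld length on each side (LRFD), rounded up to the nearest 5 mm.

L = 350 mm on each side

E62XX → F_EXX = 620 MPa.
Throat t_e = 0.707 × 8 = 5.656 mm.
φr_n = 0.75 × 0.6 × 620 × 5.656 × 10⁻³ = 1.578 kN/mm.
L_req = P_u / φr_n = 1090 / 1.578 = 690.7 mm total.
Per side: 690.7 / 2 = 345.4 mm.
Round up → use L = 350 mm on each side.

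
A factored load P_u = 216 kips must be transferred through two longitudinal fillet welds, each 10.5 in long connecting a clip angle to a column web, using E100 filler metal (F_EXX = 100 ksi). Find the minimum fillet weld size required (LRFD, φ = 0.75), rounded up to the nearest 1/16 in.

Total weld length L = 21 in.
Required throat t_e = P_u / (φ × 0.6 F_EXX × L) = 216 / (0.75 × 0.6 × 100 × 21) = 0.2286 in.
Required leg w = t_e / 0.707 = 0.3233 in → use 3/8 in.

w = 3/8 in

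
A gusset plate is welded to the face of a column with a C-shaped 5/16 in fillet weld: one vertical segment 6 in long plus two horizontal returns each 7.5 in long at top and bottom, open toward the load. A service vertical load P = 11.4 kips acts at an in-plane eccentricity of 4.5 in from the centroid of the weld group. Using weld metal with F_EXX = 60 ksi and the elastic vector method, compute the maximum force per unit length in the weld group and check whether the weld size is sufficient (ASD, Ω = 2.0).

f_max ≈ 1.52 kip/in; adequate

Total weld length L_w = 21 in. Treat welds as unit-width lines.
Centroid: x̄ = 2×7.5×3.75 / 21 = 2.679 in from the vertical weld.
Polar moment about centroid: J = I_x + I_y = [6³/12 + 2×7.5×3²] + [6×2.679² + 2(7.5³/12 + 7.5×1.071²)] = 283.6 in³.
Direct shear f_v = P/L_w = 11.4 / 21 = 0.5429 kip/in (vertical).
Torsion M = P·e = 11.4 × 4.5 = 51.3 kip·in.
Critical point at (x, y) = (4.821, 3) from centroid. f_tx = M·y/J = 0.5427 kip/in; f_ty = M·x/J = 0.8722 kip/in.
Resultant f_max = √[f_tx² + (f_v + f_ty)²] = √[0.5427² + (0.5429 + 0.8722)²] = 1.516 kip/in.
Capacity per unit length: r_n/Ω = (1/2.0) × 0.6 × 60 × (0.707 × 0.3125) = 3.977 kip/in.
1.516 ≤ 3.977 → adequate.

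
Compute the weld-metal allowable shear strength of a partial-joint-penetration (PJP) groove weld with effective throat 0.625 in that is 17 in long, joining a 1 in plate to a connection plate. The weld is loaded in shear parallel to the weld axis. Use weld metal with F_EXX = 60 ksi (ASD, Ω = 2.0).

Effective throat (given) t_e = 0.625 in.
A_we = 0.625 × 17 = 10.62 in².
F_nw = 0.6 F_EXX = 36 ksi.
R_n/Ω = (36 × 10.62) / 2.0 = 191.2 kip.

R_n/Ω ≈ 191 kip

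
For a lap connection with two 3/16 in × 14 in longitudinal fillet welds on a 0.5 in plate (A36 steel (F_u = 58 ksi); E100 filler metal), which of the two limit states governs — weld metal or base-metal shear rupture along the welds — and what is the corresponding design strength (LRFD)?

φR_n ≈ 167 kip (weld metal governs)

E100XX → F_EXX = 100 ksi.
t_e = 0.707 × 0.1875 = 0.1326 in; L = 28 in.
Weld metal: φR_n = 0.75 × 0.6 × 100 × 0.1326 × 28 = 167 kip.
Base metal (shear rupture): φR_n = 0.75 × 0.6 × 58 × 0.5 × 28 = 365.4 kip.
Governing: weld metal.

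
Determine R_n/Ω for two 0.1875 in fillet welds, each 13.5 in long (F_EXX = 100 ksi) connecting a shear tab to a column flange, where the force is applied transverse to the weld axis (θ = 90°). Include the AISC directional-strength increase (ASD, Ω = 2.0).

R_n/Ω ≈ 161 kip

t_e = 0.707 × 0.1875 = 0.1326 in; A_we = 0.1326 × 27 = 3.579 in².
Directional factor: 1.0 + 0.5 sin^1.5(90°) = 1.5.
F_nw = 0.6 × 100 × 1.5 = 90 ksi.
R_n/Ω = (90 × 3.579) / 2.0 = 161.1 kip.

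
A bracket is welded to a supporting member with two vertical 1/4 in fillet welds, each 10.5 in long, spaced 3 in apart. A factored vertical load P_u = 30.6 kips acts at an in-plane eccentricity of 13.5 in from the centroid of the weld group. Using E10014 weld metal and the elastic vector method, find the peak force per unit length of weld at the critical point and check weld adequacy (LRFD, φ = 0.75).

E100XX → F_EXX = 100 ksi.
Total weld length L_w = 21 in. Treat welds as unit-width lines.
Polar moment about centroid: J = 2[d³/12 + d(b/2)²] = 2[10.5³/12 + 10.5×1.5²] = 240.2 in³.
Direct shear f_v = P/L_w = 30.6 / 21 = 1.457 kip/in (vertical).
Torsion M = P·e = 30.6 × 13.5 = 413.1 kip·in.
Critical point at (x, y) = (1.5, 5.25) from centroid. f_tx = M·y/J = 9.03 kip/in; f_ty = M·x/J = 2.58 kip/in.
Resultant f_max = √[f_tx² + (f_v + f_ty)²] = √[9.03² + (1.457 + 2.58)²] = 9.891 kip/in.
Capacity per unit length: φr_n = 0.75 × 0.6 × 100 × (0.707 × 0.25) = 7.954 kip/in.
9.891 > 7.954 → NOT adequate.

f_max ≈ 9.89 kip/in; NOT adequate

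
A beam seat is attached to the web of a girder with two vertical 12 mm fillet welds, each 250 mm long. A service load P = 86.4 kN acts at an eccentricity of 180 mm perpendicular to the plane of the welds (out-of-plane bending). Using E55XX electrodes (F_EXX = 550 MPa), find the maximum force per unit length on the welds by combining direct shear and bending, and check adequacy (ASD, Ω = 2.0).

L_w = 2 × 250 = 500 mm; section modulus (unit throat) S = 2 × L²/6 = 20830 mm².
Direct shear f_v = P/L_w = 86.4×10³/500 = 172.8 N/mm.
Moment M = P × e = 86.4×10³ × 180 = 15552000 N·mm; bending f_b = M/S = 746.5 N/mm.
f_max = √(f_v² + f_b²) = √(172.8² + 746.5²) = 766.2 N/mm.
r_n/Ω = (1/2.0) × 0.6 × 550 × (0.707 × 12) = 1400 N/mm → adequate.

f_max ≈ 766 N/mm; adequate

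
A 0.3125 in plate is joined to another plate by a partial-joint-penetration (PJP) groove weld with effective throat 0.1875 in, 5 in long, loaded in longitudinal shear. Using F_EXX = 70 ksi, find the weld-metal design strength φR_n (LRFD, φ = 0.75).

φR_n ≈ 29.5 kips

Effective throat (given) t_e = 0.1875 in.
A_we = 0.1875 × 5 = 0.9375 in².
F_nw = 0.6 F_EXX = 42 ksi.
φR_n = 0.75 × 42 × 0.9375 = 29.53 kips.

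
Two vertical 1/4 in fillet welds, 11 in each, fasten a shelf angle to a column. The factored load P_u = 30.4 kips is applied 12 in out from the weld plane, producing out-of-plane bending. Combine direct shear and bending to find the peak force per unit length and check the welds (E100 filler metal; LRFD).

f_max ≈ 9.15 kip/in; NOT adequate

E100XX → F_EXX = 100 ksi.
L_w = 2 × 11 = 22 in; section modulus (unit throat) S = 2 × L²/6 = 40.33 in².
Direct shear f_v = P/L_w = 30.4/22 = 1.382 kip/in.
Moment M = P × e = 30.4 × 12 = 364.8 kip·in; bending f_b = M/S = 9.045 kip/in.
f_max = √(f_v² + f_b²) = √(1.382² + 9.045²) = 9.15 kip/in.
φr_n = 0.75 × 0.6 × 100 × (0.707 × 0.25) = 7.954 kip/in → NOT adequate.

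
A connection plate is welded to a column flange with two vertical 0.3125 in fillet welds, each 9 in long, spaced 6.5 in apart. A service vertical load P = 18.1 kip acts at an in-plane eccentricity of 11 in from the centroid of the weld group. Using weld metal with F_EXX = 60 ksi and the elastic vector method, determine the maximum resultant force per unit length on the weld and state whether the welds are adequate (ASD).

Total weld length L_w = 18 in. Treat welds as unit-width lines.
Polar moment about centroid: J = 2[d³/12 + d(b/2)²] = 2[9³/12 + 9×3.25²] = 311.6 in³.
Direct shear f_v = P/L_w = 18.1 / 18 = 1.006 kip/in (vertical).
Torsion M = P·e = 18.1 × 11 = 199.1 kip·in.
Critical point at (x, y) = (3.25, 4.5) from centroid. f_tx = M·y/J = 2.875 kip/in; f_ty = M·x/J = 2.076 kip/in.
Resultant f_max = √[f_tx² + (f_v + f_ty)²] = √[2.875² + (1.006 + 2.076)²] = 4.215 kip/in.
Capacity per unit length: r_n/Ω = (1/2.0) × 0.6 × 60 × (0.707 × 0.3125) = 3.977 kip/in.
4.215 > 3.977 → NOT adequate.

f_max ≈ 4.21 kip/in; NOT adequate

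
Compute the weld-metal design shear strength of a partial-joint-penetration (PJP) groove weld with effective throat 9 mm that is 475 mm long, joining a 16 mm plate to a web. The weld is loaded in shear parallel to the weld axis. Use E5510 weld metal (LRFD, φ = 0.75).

E55XX → F_EXX = 550 MPa.
Effective throat (given) t_e = 9 mm.
A_we = 9 × 475 = 4275 mm².
F_nw = 0.6 F_EXX = 330 MPa.
φR_n = 0.75 × 330 × 4275 × 10⁻³ = 1058 kN.

φR_n ≈ 1060 kN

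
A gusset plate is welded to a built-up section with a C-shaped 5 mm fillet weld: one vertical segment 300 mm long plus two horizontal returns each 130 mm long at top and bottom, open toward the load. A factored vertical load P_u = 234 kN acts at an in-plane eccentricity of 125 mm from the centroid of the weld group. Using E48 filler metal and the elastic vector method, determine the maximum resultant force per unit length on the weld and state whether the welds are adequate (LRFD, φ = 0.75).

E48XX → F_EXX = 480 MPa.
Total weld length L_w = 560 mm. Treat welds as unit-width lines.
Centroid: x̄ = 2×130×65 / 560 = 30.18 mm from the vertical weld.
Polar moment about centroid: J = I_x + I_y = [300³/12 + 2×130×150²] + [300×30.18² + 2(130³/12 + 130×34.82²)] = 9055000 mm³.
Direct shear f_v = P/L_w = 234×10³ / 560 = 417.9 N/mm (vertical).
Torsion M = P·e = 234×10³ × 125 = 29250000 N·mm.
Critical point at (x, y) = (99.82, 150) from centroid. f_tx = M·y/J = 484.6 N/mm; f_ty = M·x/J = 322.5 N/mm.
Resultant f_max = √[f_tx² + (f_v + f_ty)²] = √[484.6² + (417.9 + 322.5)²] = 884.8 N/mm.
Capacity per unit length: φr_n = 0.75 × 0.6 × 480 × (0.707 × 5) = 763.6 N/mm.
884.8 > 763.6 → NOT adequate.

f_max ≈ 885 N/mm; NOT adequate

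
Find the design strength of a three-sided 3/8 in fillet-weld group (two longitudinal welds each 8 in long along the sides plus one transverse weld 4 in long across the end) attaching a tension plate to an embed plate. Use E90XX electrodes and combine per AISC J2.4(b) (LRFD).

φR_n ≈ 215 kips

E90XX → F_EXX = 90 ksi.
t_e = 0.707 × 0.375 = 0.2651 in.
R_nwl = 0.6 × 90 × 0.2651 × 16 = 229.1 kips (longitudinal, 2 welds).
R_nwt = 0.6 × 90 × 0.2651 × 4 = 57.27 kips (transverse, base value).
(i) R_nwl + R_nwt = 286.3 kips; (ii) 0.85 R_nwl + 1.5 R_nwt = 280.6 kips.
R_n = max = 286.3 kips [governs: (i)]; φR_n = 214.8 kips.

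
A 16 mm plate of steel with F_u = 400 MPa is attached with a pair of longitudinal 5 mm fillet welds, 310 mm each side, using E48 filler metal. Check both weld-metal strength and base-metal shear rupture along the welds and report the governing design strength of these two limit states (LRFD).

E48XX → F_EXX = 480 MPa.
t_e = 0.707 × 5 = 3.535 mm; L = 620 mm.
Weld metal: φR_n = 0.75 × 0.6 × 480 × 3.535 × 620 × 10⁻³ = 473.4 kN.
Base metal (shear rupture): φR_n = 0.75 × 0.6 × 400 × 16 × 620 × 10⁻³ = 1786 kN.
Governing: weld metal.

φR_n ≈ 473 kN (weld metal governs)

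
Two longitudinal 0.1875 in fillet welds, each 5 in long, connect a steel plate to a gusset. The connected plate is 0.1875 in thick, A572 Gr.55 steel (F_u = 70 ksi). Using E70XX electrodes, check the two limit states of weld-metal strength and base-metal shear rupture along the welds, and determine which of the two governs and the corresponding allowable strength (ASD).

R_n/Ω ≈ 27.8 kip (weld metal governs)

E70XX → F_EXX = 70 ksi.
t_e = 0.707 × 0.1875 = 0.1326 in; L = 10 in.
Weld metal: R_n/Ω = (1/2.0) × 0.6 × 70 × 0.1326 × 10 = 27.84 kip.
Base metal (shear rupture): R_n/Ω = (1/2.0) × 0.6 × 70 × 0.1875 × 10 = 39.38 kip.
Governing: weld metal.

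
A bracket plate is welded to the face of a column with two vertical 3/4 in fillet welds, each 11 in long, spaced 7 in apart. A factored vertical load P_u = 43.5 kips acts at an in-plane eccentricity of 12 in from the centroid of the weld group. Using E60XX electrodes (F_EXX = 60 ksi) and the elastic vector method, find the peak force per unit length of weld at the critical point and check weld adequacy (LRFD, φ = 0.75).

f_max ≈ 8.16 kip/in; adequate

Total weld length L_w = 22 in. Treat welds as unit-width lines.
Polar moment about centroid: J = 2[d³/12 + d(b/2)²] = 2[11³/12 + 11×3.5²] = 491.3 in³.
Direct shear f_v = P/L_w = 43.5 / 22 = 1.977 kip/in (vertical).
Torsion M = P·e = 43.5 × 12 = 522 kip·in.
Critical point at (x, y) = (3.5, 5.5) from centroid. f_tx = M·y/J = 5.843 kip/in; f_ty = M·x/J = 3.718 kip/in.
Resultant f_max = √[f_tx² + (f_v + f_ty)²] = √[5.843² + (1.977 + 3.718)²] = 8.16 kip/in.
Capacity per unit length: φr_n = 0.75 × 0.6 × 60 × (0.707 × 0.75) = 14.32 kip/in.
8.16 ≤ 14.32 → adequate.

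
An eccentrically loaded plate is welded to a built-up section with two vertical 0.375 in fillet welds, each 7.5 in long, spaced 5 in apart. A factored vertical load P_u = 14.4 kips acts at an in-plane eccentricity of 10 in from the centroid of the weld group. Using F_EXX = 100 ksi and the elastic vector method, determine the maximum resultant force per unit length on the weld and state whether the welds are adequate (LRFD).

f_max ≈ 4.56 kip/in; adequate

Total weld length L_w = 15 in. Treat welds as unit-width lines.
Polar moment about centroid: J = 2[d³/12 + d(b/2)²] = 2[7.5³/12 + 7.5×2.5²] = 164.1 in³.
Direct shear f_v = P/L_w = 14.4 / 15 = 0.96 kip/in (vertical).
Torsion M = P·e = 14.4 × 10 = 144 kip·in.
Critical point at (x, y) = (2.5, 3.75) from centroid. f_tx = M·y/J = 3.291 kip/in; f_ty = M·x/J = 2.194 kip/in.
Resultant f_max = √[f_tx² + (f_v + f_ty)²] = √[3.291² + (0.96 + 2.194)²] = 4.559 kip/in.
Capacity per unit length: φr_n = 0.75 × 0.6 × 100 × (0.707 × 0.375) = 11.93 kip/in.
4.559 ≤ 11.93 → adequate.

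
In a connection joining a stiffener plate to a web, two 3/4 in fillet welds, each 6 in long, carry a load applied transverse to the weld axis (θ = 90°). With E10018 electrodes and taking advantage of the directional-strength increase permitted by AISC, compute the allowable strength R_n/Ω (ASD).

R_n/Ω ≈ 286 kips

E100XX → F_EXX = 100 ksi.
t_e = 0.707 × 0.75 = 0.5302 in; A_we = 0.5302 × 12 = 6.363 in².
Directional factor: 1.0 + 0.5 sin^1.5(90°) = 1.5.
F_nw = 0.6 × 100 × 1.5 = 90 ksi.
R_n/Ω = (90 × 6.363) / 2.0 = 286.3 kips.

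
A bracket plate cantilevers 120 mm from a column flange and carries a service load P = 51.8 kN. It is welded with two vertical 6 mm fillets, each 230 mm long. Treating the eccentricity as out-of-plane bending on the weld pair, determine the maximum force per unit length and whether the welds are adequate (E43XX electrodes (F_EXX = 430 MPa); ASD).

L_w = 2 × 230 = 460 mm; section modulus (unit throat) S = 2 × L²/6 = 17630 mm².
Direct shear f_v = P/L_w = 51.8×10³/460 = 112.6 N/mm.
Moment M = P × e = 51.8×10³ × 120 = 6216000 N·mm; bending f_b = M/S = 352.5 N/mm.
f_max = √(f_v² + f_b²) = √(112.6² + 352.5²) = 370.1 N/mm.
r_n/Ω = (1/2.0) × 0.6 × 430 × (0.707 × 6) = 547.2 N/mm → adequate.

f_max ≈ 370 N/mm; adequate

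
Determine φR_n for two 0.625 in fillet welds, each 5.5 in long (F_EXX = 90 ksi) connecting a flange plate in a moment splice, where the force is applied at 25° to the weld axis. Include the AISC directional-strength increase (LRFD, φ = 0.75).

t_e = 0.707 × 0.625 = 0.4419 in; A_we = 0.4419 × 11 = 4.861 in².
Directional factor: 1.0 + 0.5 sin^1.5(25°) = 1.137.
F_nw = 0.6 × 90 × 1.137 = 61.42 ksi.
φR_n = 0.75 × 61.42 × 4.861 = 223.9 kip.

φR_n ≈ 224 kip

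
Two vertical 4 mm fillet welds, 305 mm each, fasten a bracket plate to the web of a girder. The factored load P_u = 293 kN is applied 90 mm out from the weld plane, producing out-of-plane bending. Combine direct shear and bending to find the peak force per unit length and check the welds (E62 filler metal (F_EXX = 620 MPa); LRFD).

L_w = 2 × 305 = 610 mm; section modulus (unit throat) S = 2 × L²/6 = 31010 mm².
Direct shear f_v = P/L_w = 293×10³/610 = 480.3 N/mm.
Moment M = P × e = 293×10³ × 90 = 26370000 N·mm; bending f_b = M/S = 850.4 N/mm.
f_max = √(f_v² + f_b²) = √(480.3² + 850.4²) = 976.7 N/mm.
φr_n = 0.75 × 0.6 × 620 × (0.707 × 4) = 789 N/mm → NOT adequate.

f_max ≈ 977 N/mm; NOT adequate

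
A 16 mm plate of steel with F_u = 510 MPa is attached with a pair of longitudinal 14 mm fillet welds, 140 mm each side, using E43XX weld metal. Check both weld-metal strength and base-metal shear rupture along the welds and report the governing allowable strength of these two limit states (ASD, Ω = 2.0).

R_n/Ω ≈ 358 kN (weld metal governs)

E43XX → F_EXX = 430 MPa.
t_e = 0.707 × 14 = 9.898 mm; L = 280 mm.
Weld metal: R_n/Ω = (1/2.0) × 0.6 × 430 × 9.898 × 280 × 10⁻³ = 357.5 kN.
Base metal (shear rupture): R_n/Ω = (1/2.0) × 0.6 × 510 × 16 × 280 × 10⁻³ = 685.4 kN.
Governing: weld metal.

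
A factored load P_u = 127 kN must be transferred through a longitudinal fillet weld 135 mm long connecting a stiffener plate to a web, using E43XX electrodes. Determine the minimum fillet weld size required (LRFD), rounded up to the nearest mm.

w = 7 mm

E43XX → F_EXX = 430 MPa.
Total weld length L = 135 mm.
Required throat t_e = P_u / (φ × 0.6 F_EXX × L) = 127 / (0.75 × 0.6 × 430 × 135 × 10⁻³) = 4.862 mm.
Required leg w = t_e / 0.707 = 6.877 mm → use 7 mm.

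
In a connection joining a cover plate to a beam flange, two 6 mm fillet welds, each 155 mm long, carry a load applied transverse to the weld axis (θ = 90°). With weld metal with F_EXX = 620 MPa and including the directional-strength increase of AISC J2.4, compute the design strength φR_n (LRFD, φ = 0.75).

φR_n ≈ 550 kN

t_e = 0.707 × 6 = 4.242 mm; A_we = 4.242 × 310 = 1315 mm².
Directional factor: 1.0 + 0.5 sin^1.5(90°) = 1.5.
F_nw = 0.6 × 620 × 1.5 = 558 MPa.
φR_n = 0.75 × 558 × 1315 × 10⁻³ = 550.3 kN.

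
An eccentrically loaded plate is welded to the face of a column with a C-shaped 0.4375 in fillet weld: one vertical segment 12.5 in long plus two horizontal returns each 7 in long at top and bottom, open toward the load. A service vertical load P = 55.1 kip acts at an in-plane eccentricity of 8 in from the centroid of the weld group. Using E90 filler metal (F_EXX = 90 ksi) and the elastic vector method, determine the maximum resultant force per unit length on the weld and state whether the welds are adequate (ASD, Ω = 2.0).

Total weld length L_w = 26.5 in. Treat welds as unit-width lines.
Centroid: x̄ = 2×7×3.5 / 26.5 = 1.849 in from the vertical weld.
Polar moment about centroid: J = I_x + I_y = [12.5³/12 + 2×7×6.25²] + [12.5×1.849² + 2(7³/12 + 7×1.651²)] = 847.7 in³.
Direct shear f_v = P/L_w = 55.1 / 26.5 = 2.079 kip/in (vertical).
Torsion M = P·e = 55.1 × 8 = 440.8 kip·in.
Critical point at (x, y) = (5.151, 6.25) from centroid. f_tx = M·y/J = 3.25 kip/in; f_ty = M·x/J = 2.678 kip/in.
Resultant f_max = √[f_tx² + (f_v + f_ty)²] = √[3.25² + (2.079 + 2.678)²] = 5.762 kip/in.
Capacity per unit length: r_n/Ω = (1/2.0) × 0.6 × 90 × (0.707 × 0.4375) = 8.351 kip/in.
5.762 ≤ 8.351 → adequate.

f_max ≈ 5.76 kip/in; adequate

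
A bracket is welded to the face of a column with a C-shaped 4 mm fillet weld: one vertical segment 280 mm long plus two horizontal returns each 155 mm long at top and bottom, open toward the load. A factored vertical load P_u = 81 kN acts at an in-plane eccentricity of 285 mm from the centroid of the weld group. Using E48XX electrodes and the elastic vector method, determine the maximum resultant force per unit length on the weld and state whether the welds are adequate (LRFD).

f_max ≈ 541 N/mm; adequate

E48XX → F_EXX = 480 MPa.
Total weld length L_w = 590 mm. Treat welds as unit-width lines.
Centroid: x̄ = 2×155×77.5 / 590 = 40.72 mm from the vertical weld.
Polar moment about centroid: J = I_x + I_y = [280³/12 + 2×155×140²] + [280×40.72² + 2(155³/12 + 155×36.78²)] = 9410000 mm³.
Direct shear f_v = P/L_w = 81×10³ / 590 = 137.3 N/mm (vertical).
Torsion M = P·e = 81×10³ × 285 = 23085000 N·mm.
Critical point at (x, y) = (114.3, 140) from centroid. f_tx = M·y/J = 343.5 N/mm; f_ty = M·x/J = 280.4 N/mm.
Resultant f_max = √[f_tx² + (f_v + f_ty)²] = √[343.5² + (137.3 + 280.4)²] = 540.7 N/mm.
Capacity per unit length: φr_n = 0.75 × 0.6 × 480 × (0.707 × 4) = 610.8 N/mm.
540.7 ≤ 610.8 → adequate.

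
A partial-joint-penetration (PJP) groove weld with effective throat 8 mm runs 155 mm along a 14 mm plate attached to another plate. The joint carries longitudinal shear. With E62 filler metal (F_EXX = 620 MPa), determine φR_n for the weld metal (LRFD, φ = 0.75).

φR_n ≈ 346 kN

Effective throat (given) t_e = 8 mm.
A_we = 8 × 155 = 1240 mm².
F_nw = 0.6 F_EXX = 372 MPa.
φR_n = 0.75 × 372 × 1240 × 10⁻³ = 346 kN.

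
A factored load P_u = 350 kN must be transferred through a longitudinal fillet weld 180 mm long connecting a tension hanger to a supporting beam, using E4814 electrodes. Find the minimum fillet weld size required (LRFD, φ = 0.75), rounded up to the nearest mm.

E48XX → F_EXX = 480 MPa.
Total weld length L = 180 mm.
Required throat t_e = P_u / (φ × 0.6 F_EXX × L) = 350 / (0.75 × 0.6 × 480 × 180 × 10⁻³) = 9.002 mm.
Required leg w = t_e / 0.707 = 12.73 mm → use 13 mm.

w = 13 mm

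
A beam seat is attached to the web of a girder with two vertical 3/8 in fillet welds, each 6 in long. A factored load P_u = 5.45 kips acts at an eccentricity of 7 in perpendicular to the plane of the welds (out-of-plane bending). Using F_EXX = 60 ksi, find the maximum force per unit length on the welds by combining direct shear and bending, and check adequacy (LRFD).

L_w = 2 × 6 = 12 in; section modulus (unit throat) S = 2 × L²/6 = 12 in².
Direct shear f_v = P/L_w = 5.45/12 = 0.4542 kip/in.
Moment M = P × e = 5.45 × 7 = 38.15 kip·in; bending f_b = M/S = 3.179 kip/in.
f_max = √(f_v² + f_b²) = √(0.4542² + 3.179²) = 3.211 kip/in.
φr_n = 0.75 × 0.6 × 60 × (0.707 × 0.375) = 7.158 kip/in → adequate.

f_max ≈ 3.21 kip/in; adequate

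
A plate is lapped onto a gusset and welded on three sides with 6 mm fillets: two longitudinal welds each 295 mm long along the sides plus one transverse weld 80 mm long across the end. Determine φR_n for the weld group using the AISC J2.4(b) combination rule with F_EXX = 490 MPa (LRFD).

φR_n ≈ 627 kN

t_e = 0.707 × 6 = 4.242 mm.
R_nwl = 0.6 × 490 × 4.242 × 590 × 10⁻³ = 735.8 kN (longitudinal, 2 welds).
R_nwt = 0.6 × 490 × 4.242 × 80 × 10⁻³ = 99.77 kN (transverse, base value).
(i) R_nwl + R_nwt = 835.6 kN; (ii) 0.85 R_nwl + 1.5 R_nwt = 775.1 kN.
R_n = max = 835.6 kN [governs: (i)]; φR_n = 626.7 kN.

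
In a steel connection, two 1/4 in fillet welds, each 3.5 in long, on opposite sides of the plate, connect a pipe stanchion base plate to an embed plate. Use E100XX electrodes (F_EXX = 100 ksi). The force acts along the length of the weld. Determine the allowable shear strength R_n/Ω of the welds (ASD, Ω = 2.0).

Effective throat t_e = 0.707 × 0.25 = 0.1767 in.
Total length L = 7 in; A_we = 0.1767 × 7 = 1.237 in².
F_nw = 0.6 F_EXX = 0.6 × 100 = 60 ksi.
R_n = 60 × 1.237 = 74.23 kips; R_n/Ω = 74.23/2.0 = 37.12 kips.

R_n/Ω ≈ 37.1 kips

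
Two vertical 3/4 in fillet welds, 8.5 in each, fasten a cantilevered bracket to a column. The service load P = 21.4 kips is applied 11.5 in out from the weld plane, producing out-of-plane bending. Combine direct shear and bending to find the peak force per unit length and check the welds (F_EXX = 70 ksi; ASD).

f_max ≈ 10.3 kip/in; adequate

L_w = 2 × 8.5 = 17 in; section modulus (unit throat) S = 2 × L²/6 = 24.08 in².
Direct shear f_v = P/L_w = 21.4/17 = 1.259 kip/in.
Moment M = P × e = 21.4 × 11.5 = 246.1 kip·in; bending f_b = M/S = 10.22 kip/in.
f_max = √(f_v² + f_b²) = √(1.259² + 10.22²) = 10.3 kip/in.
r_n/Ω = (1/2.0) × 0.6 × 70 × (0.707 × 0.75) = 11.14 kip/in → adequate.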